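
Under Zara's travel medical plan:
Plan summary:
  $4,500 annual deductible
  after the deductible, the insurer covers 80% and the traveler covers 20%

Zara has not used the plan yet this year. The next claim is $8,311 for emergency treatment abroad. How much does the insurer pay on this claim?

The full $4,500 deductible is still open; $4,500 of this bill applies to it.
After the $4,500 deductible portion, $8,311 − $4,500 = $3,811 is subject to coinsurance.
20% of $3,811 = $762.20 falls to the traveler.
Traveler responsibility: $4,500 + $762.20 = $5,262.20.
The plan picks up $8,311 − $5,262.20 = $3,048.80.

$3,048.80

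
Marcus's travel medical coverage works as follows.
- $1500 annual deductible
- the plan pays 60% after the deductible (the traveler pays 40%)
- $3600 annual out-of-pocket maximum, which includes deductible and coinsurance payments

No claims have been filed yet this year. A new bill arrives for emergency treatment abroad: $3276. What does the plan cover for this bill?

$1065.60

Nothing has been paid toward the $1500 deductible, so the first $1500 of this charge is applied there.
That leaves $3276 − $1500 = $1776 for coinsurance.
Coinsurance: $1776 × 40% = $710.40.
So the traveler owes $1500 + $710.40 = $2210.40 before any cap.
Year-to-date out-of-pocket becomes $0 + $2210.40 = $2210.40, still under the $3600 maximum, so no cap applies.
Insurer pays the balance: $3276 − $2210.40 = $1065.60.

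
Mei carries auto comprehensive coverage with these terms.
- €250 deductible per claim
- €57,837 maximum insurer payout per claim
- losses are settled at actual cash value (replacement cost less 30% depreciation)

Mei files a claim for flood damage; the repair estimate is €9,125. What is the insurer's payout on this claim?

€6,137.50

Actual cash value after 30% depreciation: €9,125 × 70% = €6,387.50.
Less the €250 deductible: €6,387.50 − €250 = €6,137.50.
€6,137.50 is within the €57,837 limit, so the insurer pays €6,137.50.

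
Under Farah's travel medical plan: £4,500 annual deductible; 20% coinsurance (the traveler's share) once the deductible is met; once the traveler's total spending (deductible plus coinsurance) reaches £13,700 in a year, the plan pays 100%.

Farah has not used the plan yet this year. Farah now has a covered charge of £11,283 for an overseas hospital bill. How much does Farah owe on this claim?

Nothing has been paid toward the £4,500 deductible, so the first £4,500 of this charge is applied there.
That leaves £11,283 − £4,500 = £6,783 for coinsurance.
20% of £6,783 = £1,356.60 falls to the traveler.
Traveler responsibility before any cap: £4,500 + £1,356.60 = £5,856.60.
Cumulative spending £0 + £5,856.60 = £5,856.60 stays under the £13,700 maximum.

£5,856.60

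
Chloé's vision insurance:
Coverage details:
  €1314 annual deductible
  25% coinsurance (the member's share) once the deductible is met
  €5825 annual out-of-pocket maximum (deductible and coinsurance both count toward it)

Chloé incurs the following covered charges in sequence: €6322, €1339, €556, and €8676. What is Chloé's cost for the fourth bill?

€2169

Claim 1 — €6322: €1314 finishes the deductible; €5008 goes to coinsurance; coinsurance €5008 × 25% = €1252. Cost to member: €2566. OOP to date €2566.
Claim 2 — €1339: deductible met; 25% of €1339 = €334.75. Member pays €334.75; OOP now €2900.75.
Claim 3 — €556: 25% coinsurance on €556 = €139. Member owes €139 (running OOP €3039.75).
Claim 4 — €8676: 25% coinsurance on €8676 = €2169. Cost to member: €2169. OOP to date €5208.75.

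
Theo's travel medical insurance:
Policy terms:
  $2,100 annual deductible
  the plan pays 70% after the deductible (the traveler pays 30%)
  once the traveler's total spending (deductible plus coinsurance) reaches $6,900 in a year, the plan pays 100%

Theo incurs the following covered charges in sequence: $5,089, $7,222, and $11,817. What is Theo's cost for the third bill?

Bill 1, $5,089: $2,100 finishes the deductible; $2,989 goes to coinsurance; traveler's 30% is $896.70. Cost to traveler: $2,996.70. OOP to date $2,996.70.
Bill 2, $7,222: deductible met; 30% of $7,222 = $2,166.60. Traveler owes $2,166.60 (running OOP $5,163.30).
Bill 3, $11,817: deductible already satisfied, so traveler's share is 30% × $11,817 = $3,545.10. OOP would hit $8,708.40 > $6,900, so the cap limits the traveler to $6,900 − $5,163.30 = $1,736.70.

$1,736.70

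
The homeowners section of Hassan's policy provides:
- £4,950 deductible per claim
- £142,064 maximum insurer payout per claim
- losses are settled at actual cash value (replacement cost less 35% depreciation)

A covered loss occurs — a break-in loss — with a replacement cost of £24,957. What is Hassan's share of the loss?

At 35% depreciation, ACV = £24,957 − £8,734.95 = £16,222.05.
Less the £4,950 deductible: £16,222.05 − £4,950 = £11,272.05.
£11,272.05 is within the £142,064 limit, so the insurer pays £11,272.05.
Out of pocket: £24,957 − £11,272.05 = £13,684.95.

£13,684.95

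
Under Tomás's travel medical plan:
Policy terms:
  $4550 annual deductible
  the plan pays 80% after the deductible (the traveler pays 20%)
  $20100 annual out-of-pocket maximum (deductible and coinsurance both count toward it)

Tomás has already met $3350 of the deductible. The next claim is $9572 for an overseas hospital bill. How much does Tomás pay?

$2874.40

Deductible still to meet: $4550 − $3350 = $1200.
That leaves $9572 − $1200 = $8372 for coinsurance.
Coinsurance: $8372 × 20% = $1674.40.
So the traveler owes $1200 + $1674.40 = $2874.40 before any cap.
Cumulative spending $3350 + $2874.40 = $6224.40 stays under the $20100 maximum.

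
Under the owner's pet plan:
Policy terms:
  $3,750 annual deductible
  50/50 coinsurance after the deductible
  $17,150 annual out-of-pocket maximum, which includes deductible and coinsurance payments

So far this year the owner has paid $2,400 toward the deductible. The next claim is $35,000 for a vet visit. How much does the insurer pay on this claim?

$20,250

Deductible still to meet: $3,750 − $2,400 = $1,350.
The remaining $33,650 (= $35,000 − $1,350) moves to coinsurance.
Owner's 50% share of $33,650 is $16,825.
Owner responsibility before any cap: $1,350 + $16,825 = $18,175.
That would bring total out-of-pocket to $20,575, past the $17,150 cap. The owner is capped at $17,150 − $2,400 = $14,750 on this claim.
The plan picks up $35,000 − $14,750 = $20,250.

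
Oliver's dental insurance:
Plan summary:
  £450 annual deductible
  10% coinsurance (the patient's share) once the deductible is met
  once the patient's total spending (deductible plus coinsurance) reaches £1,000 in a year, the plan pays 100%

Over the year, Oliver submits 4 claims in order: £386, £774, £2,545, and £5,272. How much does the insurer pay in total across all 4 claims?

#1 (£386): entire amount goes to the deductible. Patient owes £386 (running OOP £386). Insurer: £386 − £386 = £0.
#2 (£774): £64 to deductible, leaving £710; coinsurance £710 × 10% = £71. Patient owes £135 (running OOP £521). Plan pays £774 − £135 = £639.
#3 (£2,545): 10% coinsurance on £2,545 = £254.50. Patient pays £254.50; OOP now £775.50. Plan pays £2,545 − £254.50 = £2,290.50.
#4 (£5,272): 10% coinsurance on £5,272 = £527.20. That would push OOP to £1,302.70, over the £1,000 cap, so patient pays £1,000 − £775.50 = £224.50. Plan pays £5,272 − £224.50 = £5,047.50.
Insurer total = bills − patient's total = £8,977 − £1,000 = £7,977.

£7,977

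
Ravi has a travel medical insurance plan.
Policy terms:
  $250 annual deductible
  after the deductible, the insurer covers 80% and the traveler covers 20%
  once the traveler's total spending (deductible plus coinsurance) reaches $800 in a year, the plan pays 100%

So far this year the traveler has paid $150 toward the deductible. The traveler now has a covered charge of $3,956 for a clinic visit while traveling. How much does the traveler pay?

$650

Deductible still to meet: $250 − $150 = $100.
After the $100 deductible portion, $3,956 − $100 = $3,856 is subject to coinsurance.
20% of $3,856 = $771.20 falls to the traveler.
Traveler responsibility before any cap: $100 + $771.20 = $871.20.
That would bring total out-of-pocket to $1,021.20, past the $800 cap. The traveler is capped at $800 − $150 = $650 on this claim.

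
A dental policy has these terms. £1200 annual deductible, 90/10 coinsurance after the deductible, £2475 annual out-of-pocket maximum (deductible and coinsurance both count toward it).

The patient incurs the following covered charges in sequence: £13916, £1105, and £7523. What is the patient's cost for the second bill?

£3.40

Claim 1 (£13916): £1200 to deductible, leaving £12716; 10% of £12716 = £1271.60. Cost to patient: £2471.60. OOP to date £2471.60.
Claim 2 (£1105): 10% coinsurance on £1105 = £110.50. Adding that to £2471.60 gives £2582.10, past the £2475 cap; patient pays only £2475 − £2471.60 = £3.40.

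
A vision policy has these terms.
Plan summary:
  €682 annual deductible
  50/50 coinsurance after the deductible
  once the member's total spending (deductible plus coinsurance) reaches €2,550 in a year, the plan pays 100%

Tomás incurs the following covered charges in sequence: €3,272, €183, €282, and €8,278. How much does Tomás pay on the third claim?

€141

Claim 1 — €3,272: deductible takes €682, €2,590 remains; 50% of €2,590 = €1,295. Member pays €1,977; OOP now €1,977.
Claim 2 — €183: deductible met; 50% of €183 = €91.50. Member pays €91.50; OOP now €2,068.50.
Claim 3 — €282: deductible already satisfied, so member's share is 50% × €282 = €141. Member pays €141; OOP now €2,209.50.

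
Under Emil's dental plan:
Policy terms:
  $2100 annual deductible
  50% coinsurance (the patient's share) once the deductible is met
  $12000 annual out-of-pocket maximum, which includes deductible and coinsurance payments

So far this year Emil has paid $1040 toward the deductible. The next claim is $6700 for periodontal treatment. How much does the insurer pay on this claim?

$2820

Deductible still to meet: $2100 − $1040 = $1060.
After the $1060 deductible portion, $6700 − $1060 = $5640 is subject to coinsurance.
Patient's 50% share of $5640 is $2820.
That puts the patient's cost at $1060 + $2820 = $3880 before any cap.
Cumulative spending $1040 + $3880 = $4920 stays under the $12000 maximum.
Insurer pays the balance: $6700 − $3880 = $2820.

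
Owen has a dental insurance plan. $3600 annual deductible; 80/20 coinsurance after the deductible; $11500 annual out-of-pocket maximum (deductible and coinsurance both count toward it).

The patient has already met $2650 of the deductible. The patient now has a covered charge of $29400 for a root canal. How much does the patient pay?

$6640

Remaining deductible: $3600 − $2650 = $950.
The remaining $28450 (= $29400 − $950) moves to coinsurance.
Coinsurance: $28450 × 20% = $5690.
That puts the patient's cost at $950 + $5690 = $6640 before any cap.
Year-to-date out-of-pocket becomes $2650 + $6640 = $9290, still under the $11500 maximum, so no cap applies.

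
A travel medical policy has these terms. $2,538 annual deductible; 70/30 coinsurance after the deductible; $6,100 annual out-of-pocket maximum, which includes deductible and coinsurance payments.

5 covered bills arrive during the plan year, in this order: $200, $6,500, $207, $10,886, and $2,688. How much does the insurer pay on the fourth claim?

$8,634.70

#1 ($200): all of it applies to the deductible. Cost to traveler: $200. OOP to date $200. Plan pays $200 − $200 = $0.
#2 ($6,500): $2,338 finishes the deductible; $4,162 goes to coinsurance; traveler's 30% is $1,248.60. Traveler pays $3,586.60; OOP now $3,786.60. Insurer: $6,500 − $3,586.60 = $2,913.40.
#3 ($207): deductible already satisfied, so traveler's share is 30% × $207 = $62.10. Cost to traveler: $62.10. OOP to date $3,848.70. Insurer: $207 − $62.10 = $144.90.
#4 ($10,886): deductible met; 30% of $10,886 = $3,265.80. Adding that to $3,848.70 gives $7,114.50, past the $6,100 cap; traveler pays only $6,100 − $3,848.70 = $2,251.30. Plan pays $10,886 − $2,251.30 = $8,634.70.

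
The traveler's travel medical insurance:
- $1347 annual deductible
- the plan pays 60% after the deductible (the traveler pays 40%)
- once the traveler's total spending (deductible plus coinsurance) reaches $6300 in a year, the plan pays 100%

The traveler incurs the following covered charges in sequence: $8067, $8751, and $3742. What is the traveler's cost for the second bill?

Bill 1, $8067: deductible takes $1347, $6720 remains; 40% of $6720 = $2688. Traveler pays $4035; OOP now $4035.
Bill 2, $8751: deductible met; 40% of $8751 = $3500.40. OOP would hit $7535.40 > $6300, so the cap limits the traveler to $6300 − $4035 = $2265.

$2265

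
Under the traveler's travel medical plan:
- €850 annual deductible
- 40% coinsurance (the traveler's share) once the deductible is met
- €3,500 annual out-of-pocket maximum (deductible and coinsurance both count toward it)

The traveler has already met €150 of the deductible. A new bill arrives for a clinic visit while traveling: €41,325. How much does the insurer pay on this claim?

Deductible still to meet: €850 − €150 = €700.
That leaves €41,325 − €700 = €40,625 for coinsurance.
Coinsurance: €40,625 × 40% = €16,250.
Traveler responsibility before any cap: €700 + €16,250 = €16,950.
Adding €16,950 to the €150 already spent would give €17,100, which exceeds the €3,500 cap; the traveler pays just €3,500 − €150 = €3,350.
The insurer covers the remainder: €41,325 − €3,350 = €37,975.

€37,975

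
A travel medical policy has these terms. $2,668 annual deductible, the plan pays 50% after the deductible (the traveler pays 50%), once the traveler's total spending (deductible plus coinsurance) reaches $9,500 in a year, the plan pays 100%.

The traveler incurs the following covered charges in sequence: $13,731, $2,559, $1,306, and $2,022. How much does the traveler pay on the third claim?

$21

#1 ($13,731): $2,668 to deductible, leaving $11,063; 50% of $11,063 = $5,531.50. Cost to traveler: $8,199.50. OOP to date $8,199.50.
#2 ($2,559): 50% coinsurance on $2,559 = $1,279.50. Traveler pays $1,279.50; OOP now $9,479.
#3 ($1,306): deductible already satisfied, so traveler's share is 50% × $1,306 = $653. OOP would hit $10,132 > $9,500, so the cap limits the traveler to $9,500 − $9,479 = $21.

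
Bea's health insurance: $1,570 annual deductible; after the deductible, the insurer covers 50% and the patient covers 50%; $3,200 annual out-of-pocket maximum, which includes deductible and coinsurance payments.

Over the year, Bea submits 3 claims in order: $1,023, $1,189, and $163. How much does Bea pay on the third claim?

$81.50

Claim 1 — $1,023: entire amount goes to the deductible. Patient pays $1,023; OOP now $1,023.
Claim 2 — $1,189: $547 finishes the deductible; $642 goes to coinsurance; patient's 50% is $321. Cost to patient: $868. OOP to date $1,891.
Claim 3 — $163: deductible met; 50% of $163 = $81.50. Patient owes $81.50 (running OOP $1,972.50).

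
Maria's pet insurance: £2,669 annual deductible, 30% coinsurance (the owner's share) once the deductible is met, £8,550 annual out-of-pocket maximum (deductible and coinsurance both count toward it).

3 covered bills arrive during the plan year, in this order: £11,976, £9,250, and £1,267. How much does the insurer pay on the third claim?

£953.10

Claim 1 — £11,976: £2,669 to deductible, leaving £9,307; coinsurance £9,307 × 30% = £2,792.10. Owner owes £5,461.10 (running OOP £5,461.10). Plan pays £11,976 − £5,461.10 = £6,514.90.
Claim 2 — £9,250: 30% coinsurance on £9,250 = £2,775. Owner pays £2,775; OOP now £8,236.10. Plan pays £9,250 − £2,775 = £6,475.
Claim 3 — £1,267: 30% coinsurance on £1,267 = £380.10. Adding that to £8,236.10 gives £8,616.20, past the £8,550 cap; owner pays only £8,550 − £8,236.10 = £313.90. Insurer: £1,267 − £313.90 = £953.10.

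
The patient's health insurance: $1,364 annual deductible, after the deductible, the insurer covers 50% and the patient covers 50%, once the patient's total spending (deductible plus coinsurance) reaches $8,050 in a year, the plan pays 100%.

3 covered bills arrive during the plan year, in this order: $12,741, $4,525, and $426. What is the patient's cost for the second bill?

Claim 1 ($12,741): $1,364 finishes the deductible; $11,377 goes to coinsurance; patient's 50% is $5,688.50. Patient pays $7,052.50; OOP now $7,052.50.
Claim 2 ($4,525): 50% coinsurance on $4,525 = $2,262.50. That would push OOP to $9,315, over the $8,050 cap, so patient pays $8,050 − $7,052.50 = $997.50.

$997.50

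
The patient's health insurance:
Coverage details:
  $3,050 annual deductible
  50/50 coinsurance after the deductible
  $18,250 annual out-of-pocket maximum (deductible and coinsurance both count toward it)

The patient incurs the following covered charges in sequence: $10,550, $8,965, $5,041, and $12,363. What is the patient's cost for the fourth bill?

#1 ($10,550): deductible takes $3,050, $7,500 remains; coinsurance $7,500 × 50% = $3,750. Patient pays $6,800; OOP now $6,800.
#2 ($8,965): deductible met; 50% of $8,965 = $4,482.50. Patient owes $4,482.50 (running OOP $11,282.50).
#3 ($5,041): deductible met; 50% of $5,041 = $2,520.50. Patient pays $2,520.50; OOP now $13,803.
#4 ($12,363): 50% coinsurance on $12,363 = $6,181.50. OOP would hit $19,984.50 > $18,250, so the cap limits the patient to $18,250 − $13,803 = $4,447.

$4,447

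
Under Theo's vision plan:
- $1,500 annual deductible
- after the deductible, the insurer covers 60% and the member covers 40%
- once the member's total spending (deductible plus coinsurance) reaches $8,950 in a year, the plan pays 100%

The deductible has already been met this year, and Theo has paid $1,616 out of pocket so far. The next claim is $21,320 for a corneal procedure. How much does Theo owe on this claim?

$7,334

The deductible is already satisfied, so the full bill goes to coinsurance.
Member's 40% share of $21,320 is $8,528.
Year-to-date out-of-pocket would reach $1,616 + $8,528 = $10,144, above the $8,950 maximum, so the member pays only $8,950 − $1,616 = $7,334.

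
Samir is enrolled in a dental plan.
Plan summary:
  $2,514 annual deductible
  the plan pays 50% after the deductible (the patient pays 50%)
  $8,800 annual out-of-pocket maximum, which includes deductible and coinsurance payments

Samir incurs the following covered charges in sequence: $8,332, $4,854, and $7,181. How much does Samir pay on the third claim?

Bill 1, $8,332: $2,514 finishes the deductible; $5,818 goes to coinsurance; patient's 50% is $2,909. Patient pays $5,423; OOP now $5,423.
Bill 2, $4,854: deductible already satisfied, so patient's share is 50% × $4,854 = $2,427. Cost to patient: $2,427. OOP to date $7,850.
Bill 3, $7,181: deductible met; 50% of $7,181 = $3,590.50. That would push OOP to $11,440.50, over the $8,800 cap, so patient pays $8,800 − $7,850 = $950.

$950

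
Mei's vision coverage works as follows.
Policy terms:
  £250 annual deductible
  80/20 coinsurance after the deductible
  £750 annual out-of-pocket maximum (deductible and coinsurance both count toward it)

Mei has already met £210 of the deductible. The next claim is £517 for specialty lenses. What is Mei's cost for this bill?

£135.40

£210 of the £250 deductible is already met, leaving £40.
After the £40 deductible portion, £517 − £40 = £477 is subject to coinsurance.
20% of £477 = £95.40 falls to the member.
That puts the member's cost at £40 + £95.40 = £135.40 before any cap.
Total out-of-pocket so far would be £210 + £135.40 = £345.40, below the £750 cap — no reduction.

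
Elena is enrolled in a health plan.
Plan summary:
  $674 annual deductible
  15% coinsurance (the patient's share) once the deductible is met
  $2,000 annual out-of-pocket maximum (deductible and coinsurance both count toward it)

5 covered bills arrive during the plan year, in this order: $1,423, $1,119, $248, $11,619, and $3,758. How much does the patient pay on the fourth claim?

$1,008.60

Claim 1 — $1,423: deductible takes $674, $749 remains; patient's 15% is $112.35. Patient pays $786.35; OOP now $786.35.
Claim 2 — $1,119: deductible met; 15% of $1,119 = $167.85. Cost to patient: $167.85. OOP to date $954.20.
Claim 3 — $248: deductible met; 15% of $248 = $37.20. Patient owes $37.20 (running OOP $991.40).
Claim 4 — $11,619: deductible met; 15% of $11,619 = $1,742.85. That would push OOP to $2,734.25, over the $2,000 cap, so patient pays $2,000 − $991.40 = $1,008.60.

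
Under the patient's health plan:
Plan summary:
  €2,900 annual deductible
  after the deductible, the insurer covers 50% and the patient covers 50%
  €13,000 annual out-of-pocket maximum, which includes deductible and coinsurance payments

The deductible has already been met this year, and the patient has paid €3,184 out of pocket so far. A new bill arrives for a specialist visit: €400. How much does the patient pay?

€200

With the deductible met, the entire €400 is subject to coinsurance.
Patient's 50% share of €400 is €200.
Total out-of-pocket so far would be €3,184 + €200 = €3,384, below the €13,000 cap — no reduction.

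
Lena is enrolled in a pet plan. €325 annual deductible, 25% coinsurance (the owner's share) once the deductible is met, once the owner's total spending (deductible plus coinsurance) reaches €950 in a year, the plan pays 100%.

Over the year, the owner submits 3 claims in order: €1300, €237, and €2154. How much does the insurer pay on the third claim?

€1832

Claim 1 (€1300): deductible takes €325, €975 remains; 25% of €975 = €243.75. Owner pays €568.75; OOP now €568.75. Plan pays €1300 − €568.75 = €731.25.
Claim 2 (€237): deductible met; 25% of €237 = €59.25. Owner pays €59.25; OOP now €628. Insurer: €237 − €59.25 = €177.75.
Claim 3 (€2154): 25% coinsurance on €2154 = €538.50. OOP would hit €1166.50 > €950, so the cap limits the owner to €950 − €628 = €322. Plan pays €2154 − €322 = €1832.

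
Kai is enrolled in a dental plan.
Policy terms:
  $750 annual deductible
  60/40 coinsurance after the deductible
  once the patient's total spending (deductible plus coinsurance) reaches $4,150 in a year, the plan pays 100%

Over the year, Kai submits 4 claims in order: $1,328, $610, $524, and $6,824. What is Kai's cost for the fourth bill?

Bill 1, $1,328: $750 finishes the deductible; $578 goes to coinsurance; 40% of $578 = $231.20. Patient owes $981.20 (running OOP $981.20).
Bill 2, $610: 40% coinsurance on $610 = $244. Cost to patient: $244. OOP to date $1,225.20.
Bill 3, $524: deductible met; 40% of $524 = $209.60. Patient owes $209.60 (running OOP $1,434.80).
Bill 4, $6,824: deductible already satisfied, so patient's share is 40% × $6,824 = $2,729.60. Adding that to $1,434.80 gives $4,164.40, past the $4,150 cap; patient pays only $4,150 − $1,434.80 = $2,715.20.

$2,715.20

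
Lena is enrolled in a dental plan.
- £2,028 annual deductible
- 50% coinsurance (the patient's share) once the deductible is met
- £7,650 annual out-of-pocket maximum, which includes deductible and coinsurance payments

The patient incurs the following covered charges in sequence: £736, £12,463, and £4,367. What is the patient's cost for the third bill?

£36.50

#1 (£736): all of it applies to the deductible. Patient owes £736 (running OOP £736).
#2 (£12,463): £1,292 to deductible, leaving £11,171; coinsurance £11,171 × 50% = £5,585.50. Cost to patient: £6,877.50. OOP to date £7,613.50.
#3 (£4,367): deductible met; 50% of £4,367 = £2,183.50. OOP would hit £9,797 > £7,650, so the cap limits the patient to £7,650 − £7,613.50 = £36.50.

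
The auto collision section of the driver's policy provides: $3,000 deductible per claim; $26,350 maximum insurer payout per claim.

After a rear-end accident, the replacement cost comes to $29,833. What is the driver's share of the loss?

Subtract the deductible: $29,833 − $3,000 = $26,833.
The $26,350 per-incident cap binds; insurer pays $26,350.
Driver's share is the uncovered remainder: $29,833 − $26,350 = $3,483.

$3,483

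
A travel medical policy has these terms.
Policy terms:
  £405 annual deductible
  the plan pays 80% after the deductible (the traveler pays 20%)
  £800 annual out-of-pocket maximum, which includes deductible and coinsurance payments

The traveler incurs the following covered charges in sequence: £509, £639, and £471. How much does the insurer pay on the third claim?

£376.80

#1 (£509): deductible takes £405, £104 remains; coinsurance £104 × 20% = £20.80. Traveler pays £425.80; OOP now £425.80. Plan pays £509 − £425.80 = £83.20.
#2 (£639): 20% coinsurance on £639 = £127.80. Traveler owes £127.80 (running OOP £553.60). Insurer: £639 − £127.80 = £511.20.
#3 (£471): 20% coinsurance on £471 = £94.20. Traveler owes £94.20 (running OOP £647.80). Insurer: £471 − £94.20 = £376.80.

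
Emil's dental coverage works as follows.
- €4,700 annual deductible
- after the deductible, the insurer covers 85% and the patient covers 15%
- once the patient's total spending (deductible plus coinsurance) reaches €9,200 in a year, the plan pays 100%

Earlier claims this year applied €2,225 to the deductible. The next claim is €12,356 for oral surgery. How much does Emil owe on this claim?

€2,225 of the €4,700 deductible is already met, leaving €2,475.
The remaining €9,881 (= €12,356 − €2,475) moves to coinsurance.
Coinsurance: €9,881 × 15% = €1,482.15.
That puts the patient's cost at €2,475 + €1,482.15 = €3,957.15 before any cap.
Total out-of-pocket so far would be €2,225 + €3,957.15 = €6,182.15, below the €9,200 cap — no reduction.

€3,957.15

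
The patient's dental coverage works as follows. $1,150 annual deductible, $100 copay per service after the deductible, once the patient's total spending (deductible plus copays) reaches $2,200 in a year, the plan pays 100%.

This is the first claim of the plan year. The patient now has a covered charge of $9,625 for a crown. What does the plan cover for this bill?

The full $1,150 deductible is still open; $1,150 of this bill applies to it.
That leaves $9,625 − $1,150 = $8,475 for the copay.
Copay on this service: $100.
That puts the patient's cost at $1,150 + $100 = $1,250 before any cap.
Cumulative spending $0 + $1,250 = $1,250 stays under the $2,200 maximum.
The insurer covers the remainder: $9,625 − $1,250 = $8,375.

$8,375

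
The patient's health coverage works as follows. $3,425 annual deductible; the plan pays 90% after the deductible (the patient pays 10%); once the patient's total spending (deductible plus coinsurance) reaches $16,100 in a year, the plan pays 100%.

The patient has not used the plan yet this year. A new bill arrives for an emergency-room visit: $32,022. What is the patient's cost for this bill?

$6,284.70

Nothing has been paid toward the $3,425 deductible, so the first $3,425 of this charge is applied there.
That leaves $32,022 − $3,425 = $28,597 for coinsurance.
Patient's 10% share of $28,597 is $2,859.70.
So the patient owes $3,425 + $2,859.70 = $6,284.70 before any cap.
Year-to-date out-of-pocket becomes $0 + $6,284.70 = $6,284.70, still under the $16,100 maximum, so no cap applies.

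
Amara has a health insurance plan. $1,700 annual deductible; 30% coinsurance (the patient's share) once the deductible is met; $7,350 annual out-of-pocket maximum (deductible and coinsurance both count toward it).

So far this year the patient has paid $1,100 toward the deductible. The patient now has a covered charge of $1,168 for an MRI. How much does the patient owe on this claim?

Deductible still to meet: $1,700 − $1,100 = $600.
That leaves $1,168 − $600 = $568 for coinsurance.
30% of $568 = $170.40 falls to the patient.
That puts the patient's cost at $600 + $170.40 = $770.40 before any cap.
Cumulative spending $1,100 + $770.40 = $1,870.40 stays under the $7,350 maximum.

$770.40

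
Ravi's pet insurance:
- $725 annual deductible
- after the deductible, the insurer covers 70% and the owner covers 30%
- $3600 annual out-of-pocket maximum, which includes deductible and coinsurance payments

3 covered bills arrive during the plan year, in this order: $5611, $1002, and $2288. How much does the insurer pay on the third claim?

#1 ($5611): $725 finishes the deductible; $4886 goes to coinsurance; 30% of $4886 = $1465.80. Owner pays $2190.80; OOP now $2190.80. Insurer: $5611 − $2190.80 = $3420.20.
#2 ($1002): deductible met; 30% of $1002 = $300.60. Cost to owner: $300.60. OOP to date $2491.40. Insurer: $1002 − $300.60 = $701.40.
#3 ($2288): 30% coinsurance on $2288 = $686.40. Cost to owner: $686.40. OOP to date $3177.80. Plan pays $2288 − $686.40 = $1601.60.

$1601.60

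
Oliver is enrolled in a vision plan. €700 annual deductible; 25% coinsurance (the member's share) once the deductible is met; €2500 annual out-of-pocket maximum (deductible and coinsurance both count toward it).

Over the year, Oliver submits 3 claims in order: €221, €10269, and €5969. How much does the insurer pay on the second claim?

€7990

Bill 1, €221: entire amount goes to the deductible. Cost to member: €221. OOP to date €221. Insurer: €221 − €221 = €0.
Bill 2, €10269: €479 to deductible, leaving €9790; member's 25% is €2447.50. Deductible plus coinsurance: €479 + €2447.50 = €2926.50. That would push OOP to €3147.50, over the €2500 cap, so member pays €2500 − €221 = €2279. Plan pays €10269 − €2279 = €7990.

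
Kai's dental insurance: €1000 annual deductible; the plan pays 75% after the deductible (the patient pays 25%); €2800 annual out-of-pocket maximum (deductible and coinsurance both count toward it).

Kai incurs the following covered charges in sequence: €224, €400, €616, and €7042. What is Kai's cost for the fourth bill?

€1740

Bill 1, €224: entire amount goes to the deductible. Patient owes €224 (running OOP €224).
Bill 2, €400: entire amount goes to the deductible. Cost to patient: €400. OOP to date €624.
Bill 3, €616: €376 to deductible, leaving €240; patient's 25% is €60. Patient pays €436; OOP now €1060.
Bill 4, €7042: deductible already satisfied, so patient's share is 25% × €7042 = €1760.50. Adding that to €1060 gives €2820.50, past the €2800 cap; patient pays only €2800 − €1060 = €1740.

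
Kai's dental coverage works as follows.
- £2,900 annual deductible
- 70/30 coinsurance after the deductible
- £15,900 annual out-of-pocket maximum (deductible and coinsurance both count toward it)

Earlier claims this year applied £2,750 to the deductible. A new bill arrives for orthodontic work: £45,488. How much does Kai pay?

£13,150

Deductible still to meet: £2,900 − £2,750 = £150.
That leaves £45,488 − £150 = £45,338 for coinsurance.
Patient's 30% share of £45,338 is £13,601.40.
Patient responsibility before any cap: £150 + £13,601.40 = £13,751.40.
Adding £13,751.40 to the £2,750 already spent would give £16,501.40, which exceeds the £15,900 cap; the patient pays just £15,900 − £2,750 = £13,150.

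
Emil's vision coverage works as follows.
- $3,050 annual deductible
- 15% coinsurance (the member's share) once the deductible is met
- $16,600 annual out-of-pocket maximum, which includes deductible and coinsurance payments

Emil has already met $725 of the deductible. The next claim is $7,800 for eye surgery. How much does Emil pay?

Remaining deductible: $3,050 − $725 = $2,325.
After the $2,325 deductible portion, $7,800 − $2,325 = $5,475 is subject to coinsurance.
Member's 15% share of $5,475 is $821.25.
Member responsibility before any cap: $2,325 + $821.25 = $3,146.25.
Total out-of-pocket so far would be $725 + $3,146.25 = $3,871.25, below the $16,600 cap — no reduction.

$3,146.25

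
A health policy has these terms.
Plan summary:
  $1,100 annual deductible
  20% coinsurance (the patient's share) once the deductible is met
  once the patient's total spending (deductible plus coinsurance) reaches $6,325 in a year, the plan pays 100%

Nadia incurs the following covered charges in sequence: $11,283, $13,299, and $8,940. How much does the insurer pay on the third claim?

Claim 1 ($11,283): $1,100 to deductible, leaving $10,183; coinsurance $10,183 × 20% = $2,036.60. Cost to patient: $3,136.60. OOP to date $3,136.60. Insurer: $11,283 − $3,136.60 = $8,146.40.
Claim 2 ($13,299): deductible met; 20% of $13,299 = $2,659.80. Cost to patient: $2,659.80. OOP to date $5,796.40. Insurer: $13,299 − $2,659.80 = $10,639.20.
Claim 3 ($8,940): deductible already satisfied, so patient's share is 20% × $8,940 = $1,788. Adding that to $5,796.40 gives $7,584.40, past the $6,325 cap; patient pays only $6,325 − $5,796.40 = $528.60. Plan pays $8,940 − $528.60 = $8,411.40.

$8,411.40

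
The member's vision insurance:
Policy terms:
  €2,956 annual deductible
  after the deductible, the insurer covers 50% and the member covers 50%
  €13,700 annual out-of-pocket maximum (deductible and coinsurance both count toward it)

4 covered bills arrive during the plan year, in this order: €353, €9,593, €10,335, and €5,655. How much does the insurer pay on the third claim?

Bill 1, €353: fully absorbed by the deductible. Cost to member: €353. OOP to date €353. Insurer: €353 − €353 = €0.
Bill 2, €9,593: €2,603 to deductible, leaving €6,990; coinsurance €6,990 × 50% = €3,495. Member pays €6,098; OOP now €6,451. Insurer: €9,593 − €6,098 = €3,495.
Bill 3, €10,335: deductible already satisfied, so member's share is 50% × €10,335 = €5,167.50. Cost to member: €5,167.50. OOP to date €11,618.50. Plan pays €10,335 − €5,167.50 = €5,167.50.

€5,167.50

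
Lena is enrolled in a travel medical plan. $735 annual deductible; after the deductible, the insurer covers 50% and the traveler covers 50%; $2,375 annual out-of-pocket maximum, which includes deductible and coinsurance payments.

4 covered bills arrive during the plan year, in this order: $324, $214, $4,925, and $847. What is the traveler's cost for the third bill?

Bill 1, $324: fully absorbed by the deductible. Traveler owes $324 (running OOP $324).
Bill 2, $214: fully absorbed by the deductible. Traveler pays $214; OOP now $538.
Bill 3, $4,925: $197 to deductible, leaving $4,728; coinsurance $4,728 × 50% = $2,364. Deductible plus coinsurance: $197 + $2,364 = $2,561. Adding that to $538 gives $3,099, past the $2,375 cap; traveler pays only $2,375 − $538 = $1,837.

$1,837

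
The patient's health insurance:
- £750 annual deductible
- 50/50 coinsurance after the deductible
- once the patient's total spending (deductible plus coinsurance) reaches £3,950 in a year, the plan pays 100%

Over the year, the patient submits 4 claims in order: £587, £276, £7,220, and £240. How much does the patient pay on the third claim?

Bill 1, £587: fully absorbed by the deductible. Cost to patient: £587. OOP to date £587.
Bill 2, £276: £163 finishes the deductible; £113 goes to coinsurance; 50% of £113 = £56.50. Cost to patient: £219.50. OOP to date £806.50.
Bill 3, £7,220: 50% coinsurance on £7,220 = £3,610. OOP would hit £4,416.50 > £3,950, so the cap limits the patient to £3,950 − £806.50 = £3,143.50.

£3,143.50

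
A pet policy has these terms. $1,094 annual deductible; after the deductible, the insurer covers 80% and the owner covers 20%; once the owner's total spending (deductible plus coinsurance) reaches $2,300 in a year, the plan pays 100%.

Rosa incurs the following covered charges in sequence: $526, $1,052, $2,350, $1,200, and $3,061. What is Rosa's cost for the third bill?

#1 ($526): fully absorbed by the deductible. Owner pays $526; OOP now $526.
#2 ($1,052): $568 to deductible, leaving $484; owner's 20% is $96.80. Owner pays $664.80; OOP now $1,190.80.
#3 ($2,350): 20% coinsurance on $2,350 = $470. Owner owes $470 (running OOP $1,660.80).

$470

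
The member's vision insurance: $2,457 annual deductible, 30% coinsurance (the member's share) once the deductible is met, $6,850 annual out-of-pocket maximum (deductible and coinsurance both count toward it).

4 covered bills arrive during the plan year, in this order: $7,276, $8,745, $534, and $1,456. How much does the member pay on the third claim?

$160.20

Bill 1, $7,276: deductible takes $2,457, $4,819 remains; member's 30% is $1,445.70. Member pays $3,902.70; OOP now $3,902.70.
Bill 2, $8,745: deductible met; 30% of $8,745 = $2,623.50. Cost to member: $2,623.50. OOP to date $6,526.20.
Bill 3, $534: 30% coinsurance on $534 = $160.20. Member pays $160.20; OOP now $6,686.40.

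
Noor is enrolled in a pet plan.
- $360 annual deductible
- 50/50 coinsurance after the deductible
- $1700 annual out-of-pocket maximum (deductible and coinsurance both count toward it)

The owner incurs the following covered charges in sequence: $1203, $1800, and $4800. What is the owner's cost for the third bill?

$18.50

Claim 1 ($1203): $360 to deductible, leaving $843; 50% of $843 = $421.50. Owner owes $781.50 (running OOP $781.50).
Claim 2 ($1800): 50% coinsurance on $1800 = $900. Cost to owner: $900. OOP to date $1681.50.
Claim 3 ($4800): deductible met; 50% of $4800 = $2400. Adding that to $1681.50 gives $4081.50, past the $1700 cap; owner pays only $1700 − $1681.50 = $18.50.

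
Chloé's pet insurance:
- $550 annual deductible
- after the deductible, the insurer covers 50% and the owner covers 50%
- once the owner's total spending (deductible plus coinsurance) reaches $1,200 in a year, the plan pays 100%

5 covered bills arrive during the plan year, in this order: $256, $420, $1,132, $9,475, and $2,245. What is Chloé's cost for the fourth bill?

Bill 1, $256: all of it applies to the deductible. Owner owes $256 (running OOP $256).
Bill 2, $420: deductible takes $294, $126 remains; coinsurance $126 × 50% = $63. Cost to owner: $357. OOP to date $613.
Bill 3, $1,132: 50% coinsurance on $1,132 = $566. Owner owes $566 (running OOP $1,179).
Bill 4, $9,475: 50% coinsurance on $9,475 = $4,737.50. OOP would hit $5,916.50 > $1,200, so the cap limits the owner to $1,200 − $1,179 = $21.

$21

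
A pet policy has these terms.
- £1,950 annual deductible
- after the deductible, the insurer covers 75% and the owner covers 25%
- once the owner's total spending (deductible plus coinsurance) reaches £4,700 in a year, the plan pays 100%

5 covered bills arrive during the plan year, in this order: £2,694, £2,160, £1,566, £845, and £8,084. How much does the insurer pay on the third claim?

#1 (£2,694): deductible takes £1,950, £744 remains; 25% of £744 = £186. Cost to owner: £2,136. OOP to date £2,136. Plan pays £2,694 − £2,136 = £558.
#2 (£2,160): deductible already satisfied, so owner's share is 25% × £2,160 = £540. Owner pays £540; OOP now £2,676. Plan pays £2,160 − £540 = £1,620.
#3 (£1,566): 25% coinsurance on £1,566 = £391.50. Owner owes £391.50 (running OOP £3,067.50). Insurer: £1,566 − £391.50 = £1,174.50.

£1,174.50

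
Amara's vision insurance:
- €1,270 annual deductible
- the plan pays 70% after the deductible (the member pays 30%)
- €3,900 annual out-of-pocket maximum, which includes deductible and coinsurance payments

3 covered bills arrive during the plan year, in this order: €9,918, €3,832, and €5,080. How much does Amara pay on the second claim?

€35.60

Claim 1 — €9,918: €1,270 finishes the deductible; €8,648 goes to coinsurance; coinsurance €8,648 × 30% = €2,594.40. Member owes €3,864.40 (running OOP €3,864.40).
Claim 2 — €3,832: deductible met; 30% of €3,832 = €1,149.60. Adding that to €3,864.40 gives €5,014, past the €3,900 cap; member pays only €3,900 − €3,864.40 = €35.60.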